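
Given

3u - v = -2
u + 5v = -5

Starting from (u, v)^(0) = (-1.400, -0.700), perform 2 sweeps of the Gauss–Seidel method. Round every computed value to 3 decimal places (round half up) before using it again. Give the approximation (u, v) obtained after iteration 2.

Iteration 1:
  u = (-2 - (-1)·-0.700) / (3) = -0.900
  v = (-5 - (1)·-0.900) / (5) = -0.820
Iteration 2:
  u = (-2 - (-1)·-0.820) / (3) = -0.940
  v = (-5 - (1)·-0.940) / (5) = -0.812

(-0.940, -0.812)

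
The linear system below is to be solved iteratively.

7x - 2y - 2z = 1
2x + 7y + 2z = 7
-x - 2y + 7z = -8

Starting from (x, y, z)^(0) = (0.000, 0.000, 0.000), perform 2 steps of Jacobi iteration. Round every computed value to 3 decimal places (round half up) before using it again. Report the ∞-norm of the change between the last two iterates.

0.306

Iteration 1:
  x = (1 - (-2)·0.000 - (-2)·0.000) / (7) = 0.143
  y = (7 - (2)·0.000 - (2)·0.000) / (7) = 1.000
  z = (-8 - (-1)·0.000 - (-2)·0.000) / (7) = -1.143
Iteration 2:
  x = (1 - (-2)·1.000 - (-2)·-1.143) / (7) = 0.102
  y = (7 - (2)·0.143 - (2)·-1.143) / (7) = 1.286
  z = (-8 - (-1)·0.143 - (-2)·1.000) / (7) = -0.837
Change: (-0.041, 0.286, 0.306) → max |·| = 0.306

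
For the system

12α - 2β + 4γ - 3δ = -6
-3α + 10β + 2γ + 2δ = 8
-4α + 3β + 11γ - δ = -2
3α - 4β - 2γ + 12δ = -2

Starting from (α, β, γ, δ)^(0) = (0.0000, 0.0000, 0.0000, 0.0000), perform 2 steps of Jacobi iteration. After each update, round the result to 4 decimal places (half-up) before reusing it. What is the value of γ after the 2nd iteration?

-0.5970

Iteration 1:
  α = (-6 - (-2)·0.0000 - (4)·0.0000 - (-3)·0.0000) / (12) = -0.5000
  β = (8 - (-3)·0.0000 - (2)·0.0000 - (2)·0.0000) / (10) = 0.8000
  γ = (-2 - (-4)·0.0000 - (3)·0.0000 - (-1)·0.0000) / (11) = -0.1818
  δ = (-2 - (3)·0.0000 - (-4)·0.0000 - (-2)·0.0000) / (12) = -0.1667
Iteration 2:
  α = (-6 - (-2)·0.8000 - (4)·-0.1818 - (-3)·-0.1667) / (12) = -0.3477
  β = (8 - (-3)·-0.5000 - (2)·-0.1818 - (2)·-0.1667) / (10) = 0.7197
  γ = (-2 - (-4)·-0.5000 - (3)·0.8000 - (-1)·-0.1667) / (11) = -0.5970
  δ = (-2 - (3)·-0.5000 - (-4)·0.8000 - (-2)·-0.1818) / (12) = 0.1947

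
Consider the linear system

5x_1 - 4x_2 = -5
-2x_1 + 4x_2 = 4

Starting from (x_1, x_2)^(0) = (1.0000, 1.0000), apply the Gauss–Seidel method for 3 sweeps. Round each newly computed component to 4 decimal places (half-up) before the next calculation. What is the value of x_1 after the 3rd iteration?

Iteration 1:
  x_1 = (-5 - (-4)·1.0000) / (5) = -0.2000
  x_2 = (4 - (-2)·-0.2000) / (4) = 0.9000
Iteration 2:
  x_1 = (-5 - (-4)·0.9000) / (5) = -0.2800
  x_2 = (4 - (-2)·-0.2800) / (4) = 0.8600
Iteration 3:
  x_1 = (-5 - (-4)·0.8600) / (5) = -0.3120
  x_2 = (4 - (-2)·-0.3120) / (4) = 0.8440

-0.3120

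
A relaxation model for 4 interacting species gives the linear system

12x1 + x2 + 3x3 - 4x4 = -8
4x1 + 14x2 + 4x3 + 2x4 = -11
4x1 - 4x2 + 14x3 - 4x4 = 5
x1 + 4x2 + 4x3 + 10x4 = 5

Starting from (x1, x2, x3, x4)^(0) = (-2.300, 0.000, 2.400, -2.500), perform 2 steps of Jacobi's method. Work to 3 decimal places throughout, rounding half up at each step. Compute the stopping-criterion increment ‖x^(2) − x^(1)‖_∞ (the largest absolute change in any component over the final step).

1.320

Iteration 1:
  x1 = (-8 - (1)·0.000 - (3)·2.400 - (-4)·-2.500) / (12) = -2.100
  x2 = (-11 - (4)·-2.300 - (4)·2.400 - (2)·-2.500) / (14) = -0.457
  x3 = (5 - (4)·-2.300 - (-4)·0.000 - (-4)·-2.500) / (14) = 0.300
  x4 = (5 - (1)·-2.300 - (4)·0.000 - (4)·2.400) / (10) = -0.230
Iteration 2:
  x1 = (-8 - (1)·-0.457 - (3)·0.300 - (-4)·-0.230) / (12) = -0.780
  x2 = (-11 - (4)·-2.100 - (4)·0.300 - (2)·-0.230) / (14) = -0.239
  x3 = (5 - (4)·-2.100 - (-4)·-0.457 - (-4)·-0.230) / (14) = 0.761
  x4 = (5 - (1)·-2.100 - (4)·-0.457 - (4)·0.300) / (10) = 0.773
Change: (1.320, 0.218, 0.461, 1.003) → max |·| = 1.320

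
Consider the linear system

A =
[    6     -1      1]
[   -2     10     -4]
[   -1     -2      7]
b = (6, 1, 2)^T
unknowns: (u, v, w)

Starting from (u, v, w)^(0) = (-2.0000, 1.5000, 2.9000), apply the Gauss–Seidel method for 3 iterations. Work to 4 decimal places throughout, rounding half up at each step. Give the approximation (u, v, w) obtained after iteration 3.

Iteration 1:
  u = (6 - (-1)·1.5000 - (1)·2.9000) / (6) = 0.7667
  v = (1 - (-2)·0.7667 - (-4)·2.9000) / (10) = 1.4133
  w = (2 - (-1)·0.7667 - (-2)·1.4133) / (7) = 0.7990
Iteration 2:
  u = (6 - (-1)·1.4133 - (1)·0.7990) / (6) = 1.1024
  v = (1 - (-2)·1.1024 - (-4)·0.7990) / (10) = 0.6401
  w = (2 - (-1)·1.1024 - (-2)·0.6401) / (7) = 0.6261
Iteration 3:
  u = (6 - (-1)·0.6401 - (1)·0.6261) / (6) = 1.0023
  v = (1 - (-2)·1.0023 - (-4)·0.6261) / (10) = 0.5509
  w = (2 - (-1)·1.0023 - (-2)·0.5509) / (7) = 0.5863

(1.0023, 0.5509, 0.5863)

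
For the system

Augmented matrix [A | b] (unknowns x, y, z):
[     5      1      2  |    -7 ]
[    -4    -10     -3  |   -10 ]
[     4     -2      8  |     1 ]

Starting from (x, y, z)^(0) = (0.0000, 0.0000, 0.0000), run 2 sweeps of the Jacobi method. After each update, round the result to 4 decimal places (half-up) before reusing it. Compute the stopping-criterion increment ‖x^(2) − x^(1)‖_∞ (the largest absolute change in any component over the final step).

Iteration 1:
  x = (-7 - (1)·0.0000 - (2)·0.0000) / (5) = -1.4000
  y = (-10 - (-4)·0.0000 - (-3)·0.0000) / (-10) = 1.0000
  z = (1 - (4)·0.0000 - (-2)·0.0000) / (8) = 0.1250
Iteration 2:
  x = (-7 - (1)·1.0000 - (2)·0.1250) / (5) = -1.6500
  y = (-10 - (-4)·-1.4000 - (-3)·0.1250) / (-10) = 1.5225
  z = (1 - (4)·-1.4000 - (-2)·1.0000) / (8) = 1.0750
Change: (-0.2500, 0.5225, 0.9500) → max |·| = 0.9500

0.9500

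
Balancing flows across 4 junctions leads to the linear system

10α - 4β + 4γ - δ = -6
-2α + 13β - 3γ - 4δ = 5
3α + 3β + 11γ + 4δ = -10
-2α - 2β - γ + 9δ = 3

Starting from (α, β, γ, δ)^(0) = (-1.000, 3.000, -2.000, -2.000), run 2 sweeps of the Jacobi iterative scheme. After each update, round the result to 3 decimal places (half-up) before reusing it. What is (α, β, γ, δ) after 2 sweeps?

(-0.592, 0.573, -1.208, 0.331)

Iteration 1:
  α = (-6 - (-4)·3.000 - (4)·-2.000 - (-1)·-2.000) / (10) = 1.200
  β = (5 - (-2)·-1.000 - (-3)·-2.000 - (-4)·-2.000) / (13) = -0.846
  γ = (-10 - (3)·-1.000 - (3)·3.000 - (4)·-2.000) / (11) = -0.727
  δ = (3 - (-2)·-1.000 - (-2)·3.000 - (-1)·-2.000) / (9) = 0.556
Iteration 2:
  α = (-6 - (-4)·-0.846 - (4)·-0.727 - (-1)·0.556) / (10) = -0.592
  β = (5 - (-2)·1.200 - (-3)·-0.727 - (-4)·0.556) / (13) = 0.573
  γ = (-10 - (3)·1.200 - (3)·-0.846 - (4)·0.556) / (11) = -1.208
  δ = (3 - (-2)·1.200 - (-2)·-0.846 - (-1)·-0.727) / (9) = 0.331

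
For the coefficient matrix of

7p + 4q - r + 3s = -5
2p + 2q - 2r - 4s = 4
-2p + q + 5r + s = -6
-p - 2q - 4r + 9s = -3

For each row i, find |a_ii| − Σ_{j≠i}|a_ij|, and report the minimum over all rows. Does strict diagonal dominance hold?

row 1: |7| − (4+1+3) = -1
row 2: |2| − (2+2+4) = -6
row 3: |5| − (2+1+1) = 1
row 4: |9| − (1+2+4) = 2
minimum over rows = -6 → not strictly diagonally dominant

-6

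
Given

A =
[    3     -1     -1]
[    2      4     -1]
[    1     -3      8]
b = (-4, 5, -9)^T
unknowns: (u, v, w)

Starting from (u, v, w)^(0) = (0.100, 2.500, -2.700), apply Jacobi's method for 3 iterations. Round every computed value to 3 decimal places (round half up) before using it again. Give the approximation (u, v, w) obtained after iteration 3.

(-0.951, 1.674, -0.259)

Iteration 1:
  u = (-4 - (-1)·2.500 - (-1)·-2.700) / (3) = -1.400
  v = (5 - (2)·0.100 - (-1)·-2.700) / (4) = 0.525
  w = (-9 - (1)·0.100 - (-3)·2.500) / (8) = -0.200
Iteration 2:
  u = (-4 - (-1)·0.525 - (-1)·-0.200) / (3) = -1.225
  v = (5 - (2)·-1.400 - (-1)·-0.200) / (4) = 1.900
  w = (-9 - (1)·-1.400 - (-3)·0.525) / (8) = -0.753
Iteration 3:
  u = (-4 - (-1)·1.900 - (-1)·-0.753) / (3) = -0.951
  v = (5 - (2)·-1.225 - (-1)·-0.753) / (4) = 1.674
  w = (-9 - (1)·-1.225 - (-3)·1.900) / (8) = -0.259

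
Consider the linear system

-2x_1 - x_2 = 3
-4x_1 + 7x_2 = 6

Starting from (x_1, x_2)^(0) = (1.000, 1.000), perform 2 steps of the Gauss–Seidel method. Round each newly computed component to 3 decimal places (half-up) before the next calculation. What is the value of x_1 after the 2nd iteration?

Iteration 1:
  x_1 = (3 - (-1)·1.000) / (-2) = -2.000
  x_2 = (6 - (-4)·-2.000) / (7) = -0.286
Iteration 2:
  x_1 = (3 - (-1)·-0.286) / (-2) = -1.357
  x_2 = (6 - (-4)·-1.357) / (7) = 0.082

-1.357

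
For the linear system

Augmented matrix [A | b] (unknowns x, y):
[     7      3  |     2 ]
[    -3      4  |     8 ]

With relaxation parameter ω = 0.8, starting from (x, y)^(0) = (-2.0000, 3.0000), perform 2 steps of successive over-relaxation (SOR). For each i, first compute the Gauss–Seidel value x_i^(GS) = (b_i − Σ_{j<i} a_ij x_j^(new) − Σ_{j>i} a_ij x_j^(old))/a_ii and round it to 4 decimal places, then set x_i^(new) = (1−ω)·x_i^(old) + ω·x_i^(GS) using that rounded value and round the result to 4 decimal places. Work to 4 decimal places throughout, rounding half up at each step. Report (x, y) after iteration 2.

(-0.5189, 1.5846)

Iteration 1:
  x: GS value = (2 - (3)·3.0000) / (7) = -1.0000;  x ← (1−ω)·-2.0000 + ω·-1.0000 = -1.2000
  y: GS value = (8 - (-3)·-1.2000) / (4) = 1.1000;  y ← (1−ω)·3.0000 + ω·1.1000 = 1.4800
Iteration 2:
  x: GS value = (2 - (3)·1.4800) / (7) = -0.3486;  x ← (1−ω)·-1.2000 + ω·-0.3486 = -0.5189
  y: GS value = (8 - (-3)·-0.5189) / (4) = 1.6108;  y ← (1−ω)·1.4800 + ω·1.6108 = 1.5846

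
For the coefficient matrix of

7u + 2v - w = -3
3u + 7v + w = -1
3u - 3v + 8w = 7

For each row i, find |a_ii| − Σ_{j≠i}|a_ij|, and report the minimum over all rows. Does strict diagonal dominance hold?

row 1: |7| − (2+1) = 4
row 2: |7| − (3+1) = 3
row 3: |8| − (3+3) = 2
minimum over rows = 2 → strictly diagonally dominant (convergence guaranteed)

2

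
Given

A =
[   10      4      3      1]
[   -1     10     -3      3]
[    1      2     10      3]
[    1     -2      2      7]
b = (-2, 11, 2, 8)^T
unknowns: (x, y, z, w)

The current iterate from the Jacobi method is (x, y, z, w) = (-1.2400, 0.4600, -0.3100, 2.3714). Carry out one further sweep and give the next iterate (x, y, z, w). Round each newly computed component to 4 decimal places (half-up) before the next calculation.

(-0.5281, 0.1716, -0.4794, 1.5400)

One sweep:
  x = (-2 - (4)·0.4600 - (3)·-0.3100 - (1)·2.3714) / (10) = -0.5281
  y = (11 - (-1)·-1.2400 - (-3)·-0.3100 - (3)·2.3714) / (10) = 0.1716
  z = (2 - (1)·-1.2400 - (2)·0.4600 - (3)·2.3714) / (10) = -0.4794
  w = (8 - (1)·-1.2400 - (-2)·0.4600 - (2)·-0.3100) / (7) = 1.5400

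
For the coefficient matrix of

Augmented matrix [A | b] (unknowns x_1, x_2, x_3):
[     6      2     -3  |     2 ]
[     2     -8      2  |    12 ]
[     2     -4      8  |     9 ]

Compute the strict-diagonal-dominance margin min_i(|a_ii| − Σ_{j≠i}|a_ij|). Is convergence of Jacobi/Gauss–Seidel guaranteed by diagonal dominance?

row 1: |6| − (2+3) = 1
row 2: |-8| − (2+2) = 4
row 3: |8| − (2+4) = 2
minimum over rows = 1 → strictly diagonally dominant (convergence guaranteed)

1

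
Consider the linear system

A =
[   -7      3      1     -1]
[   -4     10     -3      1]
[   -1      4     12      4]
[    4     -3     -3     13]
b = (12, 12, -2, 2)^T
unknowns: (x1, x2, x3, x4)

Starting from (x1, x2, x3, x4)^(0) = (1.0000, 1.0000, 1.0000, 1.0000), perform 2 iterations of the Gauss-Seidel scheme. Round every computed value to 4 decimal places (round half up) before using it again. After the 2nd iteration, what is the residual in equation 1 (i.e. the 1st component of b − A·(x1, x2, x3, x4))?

1.5553

Iteration 1:
  x1 = (12 - (3)·1.0000 - (1)·1.0000 - (-1)·1.0000) / (-7) = -1.2857
  x2 = (12 - (-4)·-1.2857 - (-3)·1.0000 - (1)·1.0000) / (10) = 0.8857
  x3 = (-2 - (-1)·-1.2857 - (4)·0.8857 - (4)·1.0000) / (12) = -0.9024
  x4 = (2 - (4)·-1.2857 - (-3)·0.8857 - (-3)·-0.9024) / (13) = 0.5456
Iteration 2:
  x1 = (12 - (3)·0.8857 - (1)·-0.9024 - (-1)·0.5456) / (-7) = -1.5416
  x2 = (12 - (-4)·-1.5416 - (-3)·-0.9024 - (1)·0.5456) / (10) = 0.2581
  x3 = (-2 - (-1)·-1.5416 - (4)·0.2581 - (4)·0.5456) / (12) = -0.5630
  x4 = (2 - (4)·-1.5416 - (-3)·0.2581 - (-3)·-0.5630) / (13) = 0.5578
Residual b − A·x = (1.5553, 1.0058, -0.0492, 0.0003)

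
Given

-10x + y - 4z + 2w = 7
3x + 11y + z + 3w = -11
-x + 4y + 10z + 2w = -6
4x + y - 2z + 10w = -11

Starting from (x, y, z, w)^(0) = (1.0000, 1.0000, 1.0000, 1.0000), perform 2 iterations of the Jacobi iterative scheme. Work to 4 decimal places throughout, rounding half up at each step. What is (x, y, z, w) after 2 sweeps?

Iteration 1:
  x = (7 - (1)·1.0000 - (-4)·1.0000 - (2)·1.0000) / (-10) = -0.8000
  y = (-11 - (3)·1.0000 - (1)·1.0000 - (3)·1.0000) / (11) = -1.6364
  z = (-6 - (-1)·1.0000 - (4)·1.0000 - (2)·1.0000) / (10) = -1.1000
  w = (-11 - (4)·1.0000 - (1)·1.0000 - (-2)·1.0000) / (10) = -1.4000
Iteration 2:
  x = (7 - (1)·-1.6364 - (-4)·-1.1000 - (2)·-1.4000) / (-10) = -0.7036
  y = (-11 - (3)·-0.8000 - (1)·-1.1000 - (3)·-1.4000) / (11) = -0.3000
  z = (-6 - (-1)·-0.8000 - (4)·-1.6364 - (2)·-1.4000) / (10) = 0.2546
  w = (-11 - (4)·-0.8000 - (1)·-1.6364 - (-2)·-1.1000) / (10) = -0.8364

(-0.7036, -0.3000, 0.2546, -0.8364)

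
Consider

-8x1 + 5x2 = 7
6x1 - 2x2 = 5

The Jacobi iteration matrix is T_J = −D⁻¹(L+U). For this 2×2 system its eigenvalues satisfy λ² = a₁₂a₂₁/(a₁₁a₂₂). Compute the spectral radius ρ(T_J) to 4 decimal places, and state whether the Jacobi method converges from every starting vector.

a₁₂a₂₁/(a₁₁a₂₂) = (5)·(6) / ((-8)·(-2)) = 1.875000
ρ = √|1.875000| = √1.875000 = 1.3693
ρ > 1, so Jacobi diverges

1.3693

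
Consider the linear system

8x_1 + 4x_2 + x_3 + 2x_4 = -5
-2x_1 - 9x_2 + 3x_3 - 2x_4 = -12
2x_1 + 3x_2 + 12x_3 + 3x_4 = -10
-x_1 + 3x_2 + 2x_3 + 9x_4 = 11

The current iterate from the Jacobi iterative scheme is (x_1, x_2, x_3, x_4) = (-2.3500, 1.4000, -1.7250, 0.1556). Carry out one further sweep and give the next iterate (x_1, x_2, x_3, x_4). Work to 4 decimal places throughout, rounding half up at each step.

(-1.1483, 1.2460, -0.8306, 0.8778)

One sweep:
  x_1 = (-5 - (4)·1.4000 - (1)·-1.7250 - (2)·0.1556) / (8) = -1.1483
  x_2 = (-12 - (-2)·-2.3500 - (3)·-1.7250 - (-2)·0.1556) / (-9) = 1.2460
  x_3 = (-10 - (2)·-2.3500 - (3)·1.4000 - (3)·0.1556) / (12) = -0.8306
  x_4 = (11 - (-1)·-2.3500 - (3)·1.4000 - (2)·-1.7250) / (9) = 0.8778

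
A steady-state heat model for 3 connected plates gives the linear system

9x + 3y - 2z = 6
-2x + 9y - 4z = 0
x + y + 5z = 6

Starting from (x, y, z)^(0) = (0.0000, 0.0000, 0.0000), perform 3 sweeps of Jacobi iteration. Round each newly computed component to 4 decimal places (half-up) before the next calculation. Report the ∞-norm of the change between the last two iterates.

Iteration 1:
  x = (6 - (3)·0.0000 - (-2)·0.0000) / (9) = 0.6667
  y = (0 - (-2)·0.0000 - (-4)·0.0000) / (9) = 0.0000
  z = (6 - (1)·0.0000 - (1)·0.0000) / (5) = 1.2000
Iteration 2:
  x = (6 - (3)·0.0000 - (-2)·1.2000) / (9) = 0.9333
  y = (0 - (-2)·0.6667 - (-4)·1.2000) / (9) = 0.6815
  z = (6 - (1)·0.6667 - (1)·0.0000) / (5) = 1.0667
Iteration 3:
  x = (6 - (3)·0.6815 - (-2)·1.0667) / (9) = 0.6765
  y = (0 - (-2)·0.9333 - (-4)·1.0667) / (9) = 0.6815
  z = (6 - (1)·0.9333 - (1)·0.6815) / (5) = 0.8770
Change: (-0.2568, 0.0000, -0.1897) → max |·| = 0.2568

0.2568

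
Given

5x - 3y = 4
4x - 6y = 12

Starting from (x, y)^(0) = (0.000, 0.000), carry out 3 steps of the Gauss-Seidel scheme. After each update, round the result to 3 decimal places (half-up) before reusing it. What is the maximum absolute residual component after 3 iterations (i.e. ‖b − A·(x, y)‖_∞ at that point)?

0.704

Iteration 1:
  x = (4 - (-3)·0.000) / (5) = 0.800
  y = (12 - (4)·0.800) / (-6) = -1.467
Iteration 2:
  x = (4 - (-3)·-1.467) / (5) = -0.080
  y = (12 - (4)·-0.080) / (-6) = -2.053
Iteration 3:
  x = (4 - (-3)·-2.053) / (5) = -0.432
  y = (12 - (4)·-0.432) / (-6) = -2.288
Residual b − A·x = (-0.704, 0.000); ∞-norm = 0.704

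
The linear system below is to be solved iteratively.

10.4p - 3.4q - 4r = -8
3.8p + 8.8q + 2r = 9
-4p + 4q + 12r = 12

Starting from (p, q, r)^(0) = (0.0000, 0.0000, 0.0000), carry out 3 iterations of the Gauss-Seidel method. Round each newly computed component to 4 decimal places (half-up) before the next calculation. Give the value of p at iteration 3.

Iteration 1:
  p = (-8 - (-3.4)·0.0000 - (-4)·0.0000) / (10.4) = -0.7692
  q = (9 - (3.8)·-0.7692 - (2)·0.0000) / (8.8) = 1.3549
  r = (12 - (-4)·-0.7692 - (4)·1.3549) / (12) = 0.2920
Iteration 2:
  p = (-8 - (-3.4)·1.3549 - (-4)·0.2920) / (10.4) = -0.2140
  q = (9 - (3.8)·-0.2140 - (2)·0.2920) / (8.8) = 1.0488
  r = (12 - (-4)·-0.2140 - (4)·1.0488) / (12) = 0.5791
Iteration 3:
  p = (-8 - (-3.4)·1.0488 - (-4)·0.5791) / (10.4) = -0.2036
  q = (9 - (3.8)·-0.2036 - (2)·0.5791) / (8.8) = 0.9790
  r = (12 - (-4)·-0.2036 - (4)·0.9790) / (12) = 0.6058

-0.2036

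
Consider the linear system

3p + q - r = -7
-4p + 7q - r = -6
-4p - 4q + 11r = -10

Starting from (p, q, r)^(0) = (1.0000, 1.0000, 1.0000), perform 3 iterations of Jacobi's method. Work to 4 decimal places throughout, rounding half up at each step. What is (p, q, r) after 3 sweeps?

Iteration 1:
  p = (-7 - (1)·1.0000 - (-1)·1.0000) / (3) = -2.3333
  q = (-6 - (-4)·1.0000 - (-1)·1.0000) / (7) = -0.1429
  r = (-10 - (-4)·1.0000 - (-4)·1.0000) / (11) = -0.1818
Iteration 2:
  p = (-7 - (1)·-0.1429 - (-1)·-0.1818) / (3) = -2.3463
  q = (-6 - (-4)·-2.3333 - (-1)·-0.1818) / (7) = -2.2164
  r = (-10 - (-4)·-2.3333 - (-4)·-0.1429) / (11) = -1.8095
Iteration 3:
  p = (-7 - (1)·-2.2164 - (-1)·-1.8095) / (3) = -2.1977
  q = (-6 - (-4)·-2.3463 - (-1)·-1.8095) / (7) = -2.4564
  r = (-10 - (-4)·-2.3463 - (-4)·-2.2164) / (11) = -2.5683

(-2.1977, -2.4564, -2.5683)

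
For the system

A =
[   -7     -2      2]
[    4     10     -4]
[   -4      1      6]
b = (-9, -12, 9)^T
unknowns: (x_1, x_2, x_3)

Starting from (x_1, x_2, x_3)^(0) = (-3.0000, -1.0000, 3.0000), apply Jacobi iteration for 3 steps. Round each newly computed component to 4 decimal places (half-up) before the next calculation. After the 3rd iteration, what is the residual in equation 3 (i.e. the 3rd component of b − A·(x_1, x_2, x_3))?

5.7894

Iteration 1:
  x_1 = (-9 - (-2)·-1.0000 - (2)·3.0000) / (-7) = 2.4286
  x_2 = (-12 - (4)·-3.0000 - (-4)·3.0000) / (10) = 1.2000
  x_3 = (9 - (-4)·-3.0000 - (1)·-1.0000) / (6) = -0.3333
Iteration 2:
  x_1 = (-9 - (-2)·1.2000 - (2)·-0.3333) / (-7) = 0.8476
  x_2 = (-12 - (4)·2.4286 - (-4)·-0.3333) / (10) = -2.3048
  x_3 = (9 - (-4)·2.4286 - (1)·1.2000) / (6) = 2.9191
Iteration 3:
  x_1 = (-9 - (-2)·-2.3048 - (2)·2.9191) / (-7) = 2.7783
  x_2 = (-12 - (4)·0.8476 - (-4)·2.9191) / (10) = -0.3714
  x_3 = (9 - (-4)·0.8476 - (1)·-2.3048) / (6) = 2.4492
Residual b − A·x = (4.8069, -9.6024, 5.7894)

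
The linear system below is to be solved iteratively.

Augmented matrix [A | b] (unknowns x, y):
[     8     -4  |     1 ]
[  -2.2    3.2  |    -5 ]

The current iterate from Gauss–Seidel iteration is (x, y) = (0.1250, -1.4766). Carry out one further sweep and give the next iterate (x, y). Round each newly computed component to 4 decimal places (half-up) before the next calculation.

(-0.6133, -1.9841)

One sweep:
  x = (1 - (-4)·-1.4766) / (8) = -0.6133
  y = (-5 - (-2.2)·-0.6133) / (3.2) = -1.9841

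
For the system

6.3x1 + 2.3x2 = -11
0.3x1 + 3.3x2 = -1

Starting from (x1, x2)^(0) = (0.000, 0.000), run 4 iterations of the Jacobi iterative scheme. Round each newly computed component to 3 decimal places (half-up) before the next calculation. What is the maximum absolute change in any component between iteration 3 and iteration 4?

0.005

Iteration 1:
  x1 = (-11 - (2.3)·0.000) / (6.3) = -1.746
  x2 = (-1 - (0.3)·0.000) / (3.3) = -0.303
Iteration 2:
  x1 = (-11 - (2.3)·-0.303) / (6.3) = -1.635
  x2 = (-1 - (0.3)·-1.746) / (3.3) = -0.144
Iteration 3:
  x1 = (-11 - (2.3)·-0.144) / (6.3) = -1.693
  x2 = (-1 - (0.3)·-1.635) / (3.3) = -0.154
Iteration 4:
  x1 = (-11 - (2.3)·-0.154) / (6.3) = -1.690
  x2 = (-1 - (0.3)·-1.693) / (3.3) = -0.149
Change: (0.003, 0.005) → max |·| = 0.005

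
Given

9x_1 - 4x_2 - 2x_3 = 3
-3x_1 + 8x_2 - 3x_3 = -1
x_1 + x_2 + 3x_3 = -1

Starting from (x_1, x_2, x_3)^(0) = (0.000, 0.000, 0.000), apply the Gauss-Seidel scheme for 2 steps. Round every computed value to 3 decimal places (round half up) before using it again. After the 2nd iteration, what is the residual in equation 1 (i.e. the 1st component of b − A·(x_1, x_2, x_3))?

Iteration 1:
  x_1 = (3 - (-4)·0.000 - (-2)·0.000) / (9) = 0.333
  x_2 = (-1 - (-3)·0.333 - (-3)·0.000) / (8) = 0.000
  x_3 = (-1 - (1)·0.333 - (1)·0.000) / (3) = -0.444
Iteration 2:
  x_1 = (3 - (-4)·0.000 - (-2)·-0.444) / (9) = 0.235
  x_2 = (-1 - (-3)·0.235 - (-3)·-0.444) / (8) = -0.203
  x_3 = (-1 - (1)·0.235 - (1)·-0.203) / (3) = -0.344
Residual b − A·x = (-0.615, 0.297, 0.000)

-0.615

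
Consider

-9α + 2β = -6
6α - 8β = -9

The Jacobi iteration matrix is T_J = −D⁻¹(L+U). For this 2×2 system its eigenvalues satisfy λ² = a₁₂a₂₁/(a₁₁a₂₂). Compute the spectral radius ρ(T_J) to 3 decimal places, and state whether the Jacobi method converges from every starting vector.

a₁₂a₂₁/(a₁₁a₂₂) = (2)·(6) / ((-9)·(-8)) = 0.166667
ρ = √|0.166667| = √0.166667 = 0.408
ρ < 1, so Jacobi converges

0.408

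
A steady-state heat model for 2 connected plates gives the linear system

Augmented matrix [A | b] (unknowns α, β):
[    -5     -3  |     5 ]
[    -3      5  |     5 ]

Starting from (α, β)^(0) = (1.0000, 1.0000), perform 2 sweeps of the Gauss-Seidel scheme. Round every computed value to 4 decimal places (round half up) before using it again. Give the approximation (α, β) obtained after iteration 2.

(-1.0240, 0.3856)

Iteration 1:
  α = (5 - (-3)·1.0000) / (-5) = -1.6000
  β = (5 - (-3)·-1.6000) / (5) = 0.0400
Iteration 2:
  α = (5 - (-3)·0.0400) / (-5) = -1.0240
  β = (5 - (-3)·-1.0240) / (5) = 0.3856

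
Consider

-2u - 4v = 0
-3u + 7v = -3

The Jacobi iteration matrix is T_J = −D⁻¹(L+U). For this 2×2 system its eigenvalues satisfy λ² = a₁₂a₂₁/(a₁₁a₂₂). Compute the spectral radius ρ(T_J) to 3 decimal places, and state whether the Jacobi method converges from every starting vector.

a₁₂a₂₁/(a₁₁a₂₂) = (-4)·(-3) / ((-2)·(7)) = -0.857143
ρ = √|-0.857143| = √0.857143 = 0.926
ρ < 1, so Jacobi converges

0.926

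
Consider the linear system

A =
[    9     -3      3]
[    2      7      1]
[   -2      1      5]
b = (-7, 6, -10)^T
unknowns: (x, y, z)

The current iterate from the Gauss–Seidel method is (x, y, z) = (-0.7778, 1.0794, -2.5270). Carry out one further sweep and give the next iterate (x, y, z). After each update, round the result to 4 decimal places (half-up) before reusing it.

One sweep:
  x = (-7 - (-3)·1.0794 - (3)·-2.5270) / (9) = 0.4244
  y = (6 - (2)·0.4244 - (1)·-2.5270) / (7) = 1.0969
  z = (-10 - (-2)·0.4244 - (1)·1.0969) / (5) = -2.0496

(0.4244, 1.0969, -2.0496)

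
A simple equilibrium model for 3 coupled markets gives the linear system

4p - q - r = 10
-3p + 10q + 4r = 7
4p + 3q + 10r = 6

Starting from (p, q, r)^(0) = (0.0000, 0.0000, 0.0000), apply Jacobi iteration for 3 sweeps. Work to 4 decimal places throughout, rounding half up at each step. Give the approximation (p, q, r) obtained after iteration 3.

Iteration 1:
  p = (10 - (-1)·0.0000 - (-1)·0.0000) / (4) = 2.5000
  q = (7 - (-3)·0.0000 - (4)·0.0000) / (10) = 0.7000
  r = (6 - (4)·0.0000 - (3)·0.0000) / (10) = 0.6000
Iteration 2:
  p = (10 - (-1)·0.7000 - (-1)·0.6000) / (4) = 2.8250
  q = (7 - (-3)·2.5000 - (4)·0.6000) / (10) = 1.2100
  r = (6 - (4)·2.5000 - (3)·0.7000) / (10) = -0.6100
Iteration 3:
  p = (10 - (-1)·1.2100 - (-1)·-0.6100) / (4) = 2.6500
  q = (7 - (-3)·2.8250 - (4)·-0.6100) / (10) = 1.7915
  r = (6 - (4)·2.8250 - (3)·1.2100) / (10) = -0.8930

(2.6500, 1.7915, -0.8930)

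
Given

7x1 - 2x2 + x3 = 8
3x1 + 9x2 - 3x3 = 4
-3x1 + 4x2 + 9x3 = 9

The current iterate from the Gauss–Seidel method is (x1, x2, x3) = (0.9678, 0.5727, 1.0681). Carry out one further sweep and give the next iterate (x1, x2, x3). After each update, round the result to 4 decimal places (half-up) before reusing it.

(1.1539, 0.4158, 1.1998)

One sweep:
  x1 = (8 - (-2)·0.5727 - (1)·1.0681) / (7) = 1.1539
  x2 = (4 - (3)·1.1539 - (-3)·1.0681) / (9) = 0.4158
  x3 = (9 - (-3)·1.1539 - (4)·0.4158) / (9) = 1.1998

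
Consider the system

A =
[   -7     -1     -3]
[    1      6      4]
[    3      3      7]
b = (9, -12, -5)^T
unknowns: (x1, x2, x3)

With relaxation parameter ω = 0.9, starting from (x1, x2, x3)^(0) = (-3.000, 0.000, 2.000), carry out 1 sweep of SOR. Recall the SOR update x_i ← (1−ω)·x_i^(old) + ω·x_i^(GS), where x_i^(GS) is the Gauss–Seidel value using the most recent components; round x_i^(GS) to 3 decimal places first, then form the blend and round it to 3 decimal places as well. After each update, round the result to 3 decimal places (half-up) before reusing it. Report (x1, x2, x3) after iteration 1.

(-2.229, -2.666, 1.446)

Iteration 1:
  x1: GS value = (9 - (-1)·0.000 - (-3)·2.000) / (-7) = -2.143;  x1 ← (1−ω)·-3.000 + ω·-2.143 = -2.229
  x2: GS value = (-12 - (1)·-2.229 - (4)·2.000) / (6) = -2.962;  x2 ← (1−ω)·0.000 + ω·-2.962 = -2.666
  x3: GS value = (-5 - (3)·-2.229 - (3)·-2.666) / (7) = 1.384;  x3 ← (1−ω)·2.000 + ω·1.384 = 1.446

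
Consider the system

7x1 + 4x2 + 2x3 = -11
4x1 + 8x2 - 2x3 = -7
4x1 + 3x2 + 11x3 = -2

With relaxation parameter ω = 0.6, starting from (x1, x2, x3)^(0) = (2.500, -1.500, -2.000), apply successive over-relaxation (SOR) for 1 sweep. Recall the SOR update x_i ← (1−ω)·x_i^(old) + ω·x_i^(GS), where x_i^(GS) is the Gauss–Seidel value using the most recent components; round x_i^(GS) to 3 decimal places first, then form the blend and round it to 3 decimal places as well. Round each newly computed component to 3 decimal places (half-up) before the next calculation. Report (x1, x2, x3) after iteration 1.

Iteration 1:
  x1: GS value = (-11 - (4)·-1.500 - (2)·-2.000) / (7) = -0.143;  x1 ← (1−ω)·2.500 + ω·-0.143 = 0.914
  x2: GS value = (-7 - (4)·0.914 - (-2)·-2.000) / (8) = -1.832;  x2 ← (1−ω)·-1.500 + ω·-1.832 = -1.699
  x3: GS value = (-2 - (4)·0.914 - (3)·-1.699) / (11) = -0.051;  x3 ← (1−ω)·-2.000 + ω·-0.051 = -0.831

(0.914, -1.699, -0.831)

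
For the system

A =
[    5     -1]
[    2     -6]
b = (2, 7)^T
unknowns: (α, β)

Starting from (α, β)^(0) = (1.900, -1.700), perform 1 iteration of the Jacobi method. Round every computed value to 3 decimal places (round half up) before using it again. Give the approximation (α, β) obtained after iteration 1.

Iteration 1:
  α = (2 - (-1)·-1.700) / (5) = 0.060
  β = (7 - (2)·1.900) / (-6) = -0.533

(0.060, -0.533)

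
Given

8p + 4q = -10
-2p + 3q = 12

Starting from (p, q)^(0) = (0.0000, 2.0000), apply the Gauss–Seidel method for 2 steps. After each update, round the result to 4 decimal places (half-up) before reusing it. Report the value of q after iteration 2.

Iteration 1:
  p = (-10 - (4)·2.0000) / (8) = -2.2500
  q = (12 - (-2)·-2.2500) / (3) = 2.5000
Iteration 2:
  p = (-10 - (4)·2.5000) / (8) = -2.5000
  q = (12 - (-2)·-2.5000) / (3) = 2.3333

2.3333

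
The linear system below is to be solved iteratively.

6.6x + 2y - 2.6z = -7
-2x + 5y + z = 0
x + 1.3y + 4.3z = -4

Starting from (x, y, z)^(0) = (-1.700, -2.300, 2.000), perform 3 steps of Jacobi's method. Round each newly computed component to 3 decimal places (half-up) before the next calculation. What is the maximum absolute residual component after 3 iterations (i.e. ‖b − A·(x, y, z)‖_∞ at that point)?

Iteration 1:
  x = (-7 - (2)·-2.300 - (-2.6)·2.000) / (6.6) = 0.424
  y = (0 - (-2)·-1.700 - (1)·2.000) / (5) = -1.080
  z = (-4 - (1)·-1.700 - (1.3)·-2.300) / (4.3) = 0.160
Iteration 2:
  x = (-7 - (2)·-1.080 - (-2.6)·0.160) / (6.6) = -0.670
  y = (0 - (-2)·0.424 - (1)·0.160) / (5) = 0.138
  z = (-4 - (1)·0.424 - (1.3)·-1.080) / (4.3) = -0.702
Iteration 3:
  x = (-7 - (2)·0.138 - (-2.6)·-0.702) / (6.6) = -1.379
  y = (0 - (-2)·-0.670 - (1)·-0.702) / (5) = -0.128
  z = (-4 - (1)·-0.670 - (1.3)·0.138) / (4.3) = -0.816
Residual b − A·x = (0.236, -1.302, 1.054); ∞-norm = 1.302

1.302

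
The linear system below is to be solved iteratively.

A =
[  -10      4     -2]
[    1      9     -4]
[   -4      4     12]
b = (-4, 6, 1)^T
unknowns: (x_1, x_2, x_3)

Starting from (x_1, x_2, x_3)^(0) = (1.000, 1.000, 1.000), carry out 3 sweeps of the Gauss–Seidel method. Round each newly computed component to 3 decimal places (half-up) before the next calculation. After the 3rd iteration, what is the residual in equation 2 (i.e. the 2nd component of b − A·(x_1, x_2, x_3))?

Iteration 1:
  x_1 = (-4 - (4)·1.000 - (-2)·1.000) / (-10) = 0.600
  x_2 = (6 - (1)·0.600 - (-4)·1.000) / (9) = 1.044
  x_3 = (1 - (-4)·0.600 - (4)·1.044) / (12) = -0.065
Iteration 2:
  x_1 = (-4 - (4)·1.044 - (-2)·-0.065) / (-10) = 0.831
  x_2 = (6 - (1)·0.831 - (-4)·-0.065) / (9) = 0.545
  x_3 = (1 - (-4)·0.831 - (4)·0.545) / (12) = 0.179
Iteration 3:
  x_1 = (-4 - (4)·0.545 - (-2)·0.179) / (-10) = 0.582
  x_2 = (6 - (1)·0.582 - (-4)·0.179) / (9) = 0.682
  x_3 = (1 - (-4)·0.582 - (4)·0.682) / (12) = 0.050
Residual b − A·x = (-0.808, -0.520, 0.000)

-0.520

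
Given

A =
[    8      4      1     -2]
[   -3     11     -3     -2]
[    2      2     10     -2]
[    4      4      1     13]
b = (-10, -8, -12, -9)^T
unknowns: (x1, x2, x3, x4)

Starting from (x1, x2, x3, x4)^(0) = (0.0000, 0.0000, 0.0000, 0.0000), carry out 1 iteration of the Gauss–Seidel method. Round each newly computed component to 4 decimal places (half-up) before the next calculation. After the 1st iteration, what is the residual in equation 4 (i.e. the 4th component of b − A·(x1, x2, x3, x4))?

Iteration 1:
  x1 = (-10 - (4)·0.0000 - (1)·0.0000 - (-2)·0.0000) / (8) = -1.2500
  x2 = (-8 - (-3)·-1.2500 - (-3)·0.0000 - (-2)·0.0000) / (11) = -1.0682
  x3 = (-12 - (2)·-1.2500 - (2)·-1.0682 - (-2)·0.0000) / (10) = -0.7364
  x4 = (-9 - (4)·-1.2500 - (4)·-1.0682 - (1)·-0.7364) / (13) = 0.0776
Residual b − A·x = (5.1644, -2.0538, 0.1556, 0.0004)

0.0004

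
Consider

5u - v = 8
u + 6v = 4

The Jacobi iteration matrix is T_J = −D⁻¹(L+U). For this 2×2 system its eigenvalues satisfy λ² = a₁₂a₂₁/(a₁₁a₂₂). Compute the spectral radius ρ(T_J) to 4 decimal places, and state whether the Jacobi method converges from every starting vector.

a₁₂a₂₁/(a₁₁a₂₂) = (-1)·(1) / ((5)·(6)) = -0.033333
ρ = √|-0.033333| = √0.033333 = 0.1826
ρ < 1, so Jacobi converges

0.1826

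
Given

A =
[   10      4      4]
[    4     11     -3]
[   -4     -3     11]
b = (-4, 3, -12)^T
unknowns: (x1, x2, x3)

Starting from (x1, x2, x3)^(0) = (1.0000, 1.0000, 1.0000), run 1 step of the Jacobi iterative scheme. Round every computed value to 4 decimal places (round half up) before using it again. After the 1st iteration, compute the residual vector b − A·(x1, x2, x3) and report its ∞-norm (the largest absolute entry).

Iteration 1:
  x1 = (-4 - (4)·1.0000 - (4)·1.0000) / (10) = -1.2000
  x2 = (3 - (4)·1.0000 - (-3)·1.0000) / (11) = 0.1818
  x3 = (-12 - (-4)·1.0000 - (-3)·1.0000) / (11) = -0.4545
Residual b − A·x = (9.0908, 4.4367, -11.2551); ∞-norm = 11.2551

11.2551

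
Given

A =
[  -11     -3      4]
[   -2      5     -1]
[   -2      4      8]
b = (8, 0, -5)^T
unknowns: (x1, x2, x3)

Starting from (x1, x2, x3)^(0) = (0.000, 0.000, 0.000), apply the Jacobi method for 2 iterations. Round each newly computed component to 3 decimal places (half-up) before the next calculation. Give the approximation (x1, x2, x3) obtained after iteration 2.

Iteration 1:
  x1 = (8 - (-3)·0.000 - (4)·0.000) / (-11) = -0.727
  x2 = (0 - (-2)·0.000 - (-1)·0.000) / (5) = 0.000
  x3 = (-5 - (-2)·0.000 - (4)·0.000) / (8) = -0.625
Iteration 2:
  x1 = (8 - (-3)·0.000 - (4)·-0.625) / (-11) = -0.955
  x2 = (0 - (-2)·-0.727 - (-1)·-0.625) / (5) = -0.416
  x3 = (-5 - (-2)·-0.727 - (4)·0.000) / (8) = -0.807

(-0.955, -0.416, -0.807)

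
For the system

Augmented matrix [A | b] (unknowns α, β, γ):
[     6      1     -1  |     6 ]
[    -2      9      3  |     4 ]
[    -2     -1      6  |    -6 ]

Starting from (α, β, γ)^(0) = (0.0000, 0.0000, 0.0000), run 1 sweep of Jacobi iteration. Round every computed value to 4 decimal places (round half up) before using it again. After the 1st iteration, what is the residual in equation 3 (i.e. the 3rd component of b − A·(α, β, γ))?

Iteration 1:
  α = (6 - (1)·0.0000 - (-1)·0.0000) / (6) = 1.0000
  β = (4 - (-2)·0.0000 - (3)·0.0000) / (9) = 0.4444
  γ = (-6 - (-2)·0.0000 - (-1)·0.0000) / (6) = -1.0000
Residual b − A·x = (-1.4444, 5.0004, 2.4444)

2.4444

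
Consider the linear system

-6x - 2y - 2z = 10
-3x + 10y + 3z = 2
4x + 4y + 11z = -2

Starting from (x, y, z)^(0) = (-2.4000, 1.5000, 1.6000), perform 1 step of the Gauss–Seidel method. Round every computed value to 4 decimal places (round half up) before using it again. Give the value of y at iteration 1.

-1.0900

Iteration 1:
  x = (10 - (-2)·1.5000 - (-2)·1.6000) / (-6) = -2.7000
  y = (2 - (-3)·-2.7000 - (3)·1.6000) / (10) = -1.0900
  z = (-2 - (4)·-2.7000 - (4)·-1.0900) / (11) = 1.1964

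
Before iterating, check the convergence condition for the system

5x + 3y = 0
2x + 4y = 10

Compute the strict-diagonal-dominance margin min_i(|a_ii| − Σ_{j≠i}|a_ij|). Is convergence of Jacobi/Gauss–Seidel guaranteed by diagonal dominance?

2

row 1: |5| − (3) = 2
row 2: |4| − (2) = 2
minimum over rows = 2 → strictly diagonally dominant (convergence guaranteed)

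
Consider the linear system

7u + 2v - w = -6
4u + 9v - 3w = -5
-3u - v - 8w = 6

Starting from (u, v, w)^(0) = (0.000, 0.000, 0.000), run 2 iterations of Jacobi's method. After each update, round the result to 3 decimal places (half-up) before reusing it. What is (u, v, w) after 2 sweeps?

(-0.805, -0.425, -0.359)

Iteration 1:
  u = (-6 - (2)·0.000 - (-1)·0.000) / (7) = -0.857
  v = (-5 - (4)·0.000 - (-3)·0.000) / (9) = -0.556
  w = (6 - (-3)·0.000 - (-1)·0.000) / (-8) = -0.750
Iteration 2:
  u = (-6 - (2)·-0.556 - (-1)·-0.750) / (7) = -0.805
  v = (-5 - (4)·-0.857 - (-3)·-0.750) / (9) = -0.425
  w = (6 - (-3)·-0.857 - (-1)·-0.556) / (-8) = -0.359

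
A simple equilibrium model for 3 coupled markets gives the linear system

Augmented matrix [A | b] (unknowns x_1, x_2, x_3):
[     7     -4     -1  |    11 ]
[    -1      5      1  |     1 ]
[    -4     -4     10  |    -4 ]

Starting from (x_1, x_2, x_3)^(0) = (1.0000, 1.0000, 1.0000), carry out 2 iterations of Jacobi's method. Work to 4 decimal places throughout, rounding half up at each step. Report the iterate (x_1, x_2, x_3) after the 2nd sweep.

(1.7429, 0.5771, 0.5943)

Iteration 1:
  x_1 = (11 - (-4)·1.0000 - (-1)·1.0000) / (7) = 2.2857
  x_2 = (1 - (-1)·1.0000 - (1)·1.0000) / (5) = 0.2000
  x_3 = (-4 - (-4)·1.0000 - (-4)·1.0000) / (10) = 0.4000
Iteration 2:
  x_1 = (11 - (-4)·0.2000 - (-1)·0.4000) / (7) = 1.7429
  x_2 = (1 - (-1)·2.2857 - (1)·0.4000) / (5) = 0.5771
  x_3 = (-4 - (-4)·2.2857 - (-4)·0.2000) / (10) = 0.5943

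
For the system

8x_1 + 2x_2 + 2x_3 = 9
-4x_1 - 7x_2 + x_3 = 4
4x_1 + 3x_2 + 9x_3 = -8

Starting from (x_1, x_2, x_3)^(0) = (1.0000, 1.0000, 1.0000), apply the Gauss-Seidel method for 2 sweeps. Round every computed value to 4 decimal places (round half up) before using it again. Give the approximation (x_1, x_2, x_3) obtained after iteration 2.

(1.5476, -1.5850, -1.0484)

Iteration 1:
  x_1 = (9 - (2)·1.0000 - (2)·1.0000) / (8) = 0.6250
  x_2 = (4 - (-4)·0.6250 - (1)·1.0000) / (-7) = -0.7857
  x_3 = (-8 - (4)·0.6250 - (3)·-0.7857) / (9) = -0.9048
Iteration 2:
  x_1 = (9 - (2)·-0.7857 - (2)·-0.9048) / (8) = 1.5476
  x_2 = (4 - (-4)·1.5476 - (1)·-0.9048) / (-7) = -1.5850
  x_3 = (-8 - (4)·1.5476 - (3)·-1.5850) / (9) = -1.0484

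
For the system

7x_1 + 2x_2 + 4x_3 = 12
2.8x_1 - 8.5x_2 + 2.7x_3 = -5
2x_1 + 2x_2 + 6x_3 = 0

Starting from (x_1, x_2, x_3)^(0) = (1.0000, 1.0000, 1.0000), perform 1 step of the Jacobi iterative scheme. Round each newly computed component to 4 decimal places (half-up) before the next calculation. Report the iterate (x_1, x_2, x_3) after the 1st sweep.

(0.8571, 1.2353, -0.6667)

Iteration 1:
  x_1 = (12 - (2)·1.0000 - (4)·1.0000) / (7) = 0.8571
  x_2 = (-5 - (2.8)·1.0000 - (2.7)·1.0000) / (-8.5) = 1.2353
  x_3 = (0 - (2)·1.0000 - (2)·1.0000) / (6) = -0.6667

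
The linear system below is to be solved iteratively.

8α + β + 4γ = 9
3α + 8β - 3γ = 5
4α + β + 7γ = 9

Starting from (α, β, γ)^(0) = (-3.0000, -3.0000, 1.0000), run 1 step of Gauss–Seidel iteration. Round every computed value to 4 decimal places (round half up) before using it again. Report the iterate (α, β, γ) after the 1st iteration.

(1.0000, 0.6250, 0.6250)

Iteration 1:
  α = (9 - (1)·-3.0000 - (4)·1.0000) / (8) = 1.0000
  β = (5 - (3)·1.0000 - (-3)·1.0000) / (8) = 0.6250
  γ = (9 - (4)·1.0000 - (1)·0.6250) / (7) = 0.6250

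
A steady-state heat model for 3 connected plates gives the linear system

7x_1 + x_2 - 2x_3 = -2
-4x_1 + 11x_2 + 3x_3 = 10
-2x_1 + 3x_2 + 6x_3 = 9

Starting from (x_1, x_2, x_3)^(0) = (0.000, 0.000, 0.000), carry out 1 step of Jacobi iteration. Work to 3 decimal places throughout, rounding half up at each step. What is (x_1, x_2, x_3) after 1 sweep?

Iteration 1:
  x_1 = (-2 - (1)·0.000 - (-2)·0.000) / (7) = -0.286
  x_2 = (10 - (-4)·0.000 - (3)·0.000) / (11) = 0.909
  x_3 = (9 - (-2)·0.000 - (3)·0.000) / (6) = 1.500

(-0.286, 0.909, 1.500)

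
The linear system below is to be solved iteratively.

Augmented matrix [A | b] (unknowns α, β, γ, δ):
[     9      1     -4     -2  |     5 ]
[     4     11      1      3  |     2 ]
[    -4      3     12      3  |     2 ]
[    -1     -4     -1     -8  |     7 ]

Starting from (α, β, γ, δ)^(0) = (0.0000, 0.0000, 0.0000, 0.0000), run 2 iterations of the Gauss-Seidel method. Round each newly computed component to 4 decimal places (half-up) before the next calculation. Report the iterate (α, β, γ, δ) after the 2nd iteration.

(0.4989, 0.2350, 0.5190, -1.1197)

Iteration 1:
  α = (5 - (1)·0.0000 - (-4)·0.0000 - (-2)·0.0000) / (9) = 0.5556
  β = (2 - (4)·0.5556 - (1)·0.0000 - (3)·0.0000) / (11) = -0.0202
  γ = (2 - (-4)·0.5556 - (3)·-0.0202 - (3)·0.0000) / (12) = 0.3569
  δ = (7 - (-1)·0.5556 - (-4)·-0.0202 - (-1)·0.3569) / (-8) = -0.9790
Iteration 2:
  α = (5 - (1)·-0.0202 - (-4)·0.3569 - (-2)·-0.9790) / (9) = 0.4989
  β = (2 - (4)·0.4989 - (1)·0.3569 - (3)·-0.9790) / (11) = 0.2350
  γ = (2 - (-4)·0.4989 - (3)·0.2350 - (3)·-0.9790) / (12) = 0.5190
  δ = (7 - (-1)·0.4989 - (-4)·0.2350 - (-1)·0.5190) / (-8) = -1.1197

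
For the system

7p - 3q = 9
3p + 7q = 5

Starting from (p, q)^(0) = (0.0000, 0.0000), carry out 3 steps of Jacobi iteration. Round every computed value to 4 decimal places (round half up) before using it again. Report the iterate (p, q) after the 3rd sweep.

Iteration 1:
  p = (9 - (-3)·0.0000) / (7) = 1.2857
  q = (5 - (3)·0.0000) / (7) = 0.7143
Iteration 2:
  p = (9 - (-3)·0.7143) / (7) = 1.5918
  q = (5 - (3)·1.2857) / (7) = 0.1633
Iteration 3:
  p = (9 - (-3)·0.1633) / (7) = 1.3557
  q = (5 - (3)·1.5918) / (7) = 0.0321

(1.3557, 0.0321)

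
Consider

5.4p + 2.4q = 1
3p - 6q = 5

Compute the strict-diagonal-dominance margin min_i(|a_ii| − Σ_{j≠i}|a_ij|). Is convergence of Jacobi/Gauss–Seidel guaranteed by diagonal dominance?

3

row 1: |5.4| − (2.4) = 3
row 2: |-6| − (3) = 3
minimum over rows = 3 → strictly diagonally dominant (convergence guaranteed)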